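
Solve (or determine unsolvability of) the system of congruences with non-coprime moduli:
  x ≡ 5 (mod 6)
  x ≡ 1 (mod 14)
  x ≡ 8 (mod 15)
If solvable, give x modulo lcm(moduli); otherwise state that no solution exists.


Moduli 6, 14, 15 are not pairwise coprime, so CRT works modulo lcm(m_i) when all pairwise compatibility conditions hold.
Pairwise compatibility: gcd(m_i, m_j) must divide a_i - a_j for every pair.
Merge one congruence at a time:
  Start: x ≡ 5 (mod 6).
  Combine with x ≡ 1 (mod 14): gcd(6, 14) = 2; 1 - 5 = -4, which IS divisible by 2, so compatible.
    Write x = 5 + 6·t and substitute into x ≡ 1 (mod 14): 6·t ≡ 1 − 5 = -4 (mod 14).
    Divide the congruence (and modulus) by g = 2: 3·t ≡ -2 (mod 7).
    Reduce coefficients mod 7: 3·t ≡ 5 (mod 7).
    The inverse of 3 mod 7 is 5 (since 3·5 = 15 = 2·7 + 1), so t ≡ 5·5 = 25 ≡ 4 (mod 7).
    Then x = 5 + 6·4 = 29, valid modulo lcm(6, 14) = 42: x ≡ 29 (mod 42).
  Combine with x ≡ 8 (mod 15): gcd(42, 15) = 3; 8 - 29 = -21, which IS divisible by 3, so compatible.
    Write x = 29 + 42·t and substitute into x ≡ 8 (mod 15): 42·t ≡ 8 − 29 = -21 (mod 15).
    Divide the congruence (and modulus) by g = 3: 14·t ≡ -7 (mod 5).
    Reduce coefficients mod 5: 4·t ≡ 3 (mod 5).
    The inverse of 4 mod 5 is 4 (since 4·4 = 16 = 3·5 + 1), so t ≡ 4·3 = 12 ≡ 2 (mod 5).
    Then x = 29 + 42·2 = 113, valid modulo lcm(42, 15) = 210: x ≡ 113 (mod 210).
Verify: 113 mod 6 = 5, 113 mod 14 = 1, 113 mod 15 = 8.

x ≡ 113 (mod 210).


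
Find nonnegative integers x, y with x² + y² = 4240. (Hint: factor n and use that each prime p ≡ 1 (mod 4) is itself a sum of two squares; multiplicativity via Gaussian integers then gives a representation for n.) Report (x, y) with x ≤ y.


Step 1: Factor n = 4240 = 2^4 · 5 · 53.
Step 2: Check the mod-4 condition on each prime factor: 2 = 2 (special); 5 ≡ 1 (mod 4), exponent 1; 53 ≡ 1 (mod 4), exponent 1.
All primes ≡ 3 (mod 4) appear to even exponent (or don't appear), so by the two-squares theorem n IS expressible as a sum of two squares.
Step 3: Build a representation. Group n = k² · m with k = 4 and m = 5 · 53 = 265 (a product of primes ≡ 1 (mod 4)); a representation of m scales to one of n via (k·x)² + (k·y)² = k²(x² + y²). Each prime p ≡ 1 (mod 4) is itself a sum of two squares; find a² by testing p − a² for a perfect square:
  5: 5 − 1² = 4 = 2² ⇒ 5 = 1² + 2².
  53: 53 − 1² = 52, 53 − 2² = 49 = 7² ⇒ 53 = 2² + 7².
  Combine using the Brahmagupta–Fibonacci identity (a² + b²)(c² + d²) = (ac − bd)² + (ad + bc)² = (ac + bd)² + (ad − bc)²:
  5 · 53 = 265: from (1² + 2²)(2² + 7²), take (1·2 − 2·7, 1·7 + 2·2) = (2 − 14, 7 + 4) = (-12, 11); dropping signs (only squares matter) gives (12, 11); check 12² + 11² = 144 + 121 = 265 ✓.
  Scale by k = 4: (4·12, 4·11) = (48, 44).
Step 4: Order so x ≤ y and verify: 44² + 48² = 1936 + 2304 = 4240 = n. ✓

n = 4240 = 44² + 48² (one valid representation with x ≤ y).


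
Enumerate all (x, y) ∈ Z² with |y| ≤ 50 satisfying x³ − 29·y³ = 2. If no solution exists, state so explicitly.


The equation is x³ - 29y³ = 2. For fixed y, x³ = 29·y³ + 2, so a solution requires the RHS to be a perfect cube.
Strategy: iterate y from -50 to 50, compute RHS = 29·y³ + 2, and check whether it is a (positive or negative) perfect cube.
Check small values of y:
  y = 0: RHS = 2 is not a perfect cube.
  y = 1: RHS = 31 is not a perfect cube.
  y = -1: RHS = -27 = (-3)³ ⇒ x = -3 works.
  y = 2: RHS = 234 is not a perfect cube.
  y = -2: RHS = -230 is not a perfect cube.
  y = 3: RHS = 785 is not a perfect cube.
  y = -3: RHS = -781 is not a perfect cube.
Continuing the search up to |y| = 50 finds no further solutions beyond those listed.
Collected solutions: (-3, -1).

Solutions (with |y| ≤ 50): (-3, -1).


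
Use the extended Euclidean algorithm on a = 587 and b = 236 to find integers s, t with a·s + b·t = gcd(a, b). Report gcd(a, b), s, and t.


Euclidean algorithm on (587, 236) — divide until remainder is 0:
  587 = 2 · 236 + 115
  236 = 2 · 115 + 6
  115 = 19 · 6 + 1
  6 = 6 · 1 + 0
gcd(587, 236) = 1.
Track Bezout coefficients alongside the remainders: start with r₀ = 587 = a·1 + b·0 (s = 1, t = 0) and r₁ = 236 = a·0 + b·1 (s = 0, t = 1); each new remainder r_{k+1} = r_{k-1} − q_k·r_k inherits s_{k+1} = s_{k-1} − q_k·s_k, t_{k+1} = t_{k-1} − q_k·t_k, so r_k = a·s_k + b·t_k at every step:
  q = 2: r = 115, s = 1 − 2·0 = 1, t = 0 − 2·1 = -2  (check: 587·1 + 236·(-2) = 115)
  q = 2: r = 6, s = 0 − 2·1 = -2, t = 1 − 2·(-2) = 5  (check: 587·(-2) + 236·5 = 6)
  q = 19: r = 1, s = 1 − 19·(-2) = 39, t = -2 − 19·5 = -97  (check: 587·39 + 236·(-97) = 1)
The row with r = 1 (the gcd) gives the Bezout coefficients s = 39, t = -97.
Result: 587 · (39) + 236 · (-97) = 1.

gcd(587, 236) = 1; s = 39, t = -97 (check: 587·39 + 236·(-97) = 1).


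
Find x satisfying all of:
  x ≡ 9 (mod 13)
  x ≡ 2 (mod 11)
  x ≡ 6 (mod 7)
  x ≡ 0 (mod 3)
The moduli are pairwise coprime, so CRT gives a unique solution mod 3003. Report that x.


Product of moduli M = 13 · 11 · 7 · 3 = 3003.
Merge one congruence at a time:
  Start: x ≡ 9 (mod 13).
  Combine with x ≡ 2 (mod 11); new modulus lcm = 143.
    Write x = 9 + 13·t and substitute into x ≡ 2 (mod 11): 13·t ≡ 2 − 9 = -7 (mod 11).
    Reduce coefficients mod 11: 2·t ≡ 4 (mod 11).
    The inverse of 2 mod 11 is 6 (since 2·6 = 12 = 1·11 + 1), so t ≡ 6·4 = 24 ≡ 2 (mod 11).
    Then x = 9 + 13·2 = 35, valid modulo lcm(13, 11) = 143: x ≡ 35 (mod 143).
  Combine with x ≡ 6 (mod 7); new modulus lcm = 1001.
    Write x = 35 + 143·t and substitute into x ≡ 6 (mod 7): 143·t ≡ 6 − 35 = -29 (mod 7).
    Reduce coefficients mod 7: 3·t ≡ 6 (mod 7).
    The inverse of 3 mod 7 is 5 (since 3·5 = 15 = 2·7 + 1), so t ≡ 5·6 = 30 ≡ 2 (mod 7).
    Then x = 35 + 143·2 = 321, valid modulo lcm(143, 7) = 1001: x ≡ 321 (mod 1001).
  Combine with x ≡ 0 (mod 3); new modulus lcm = 3003.
    Write x = 321 + 1001·t and substitute into x ≡ 0 (mod 3): 1001·t ≡ 0 − 321 = -321 (mod 3).
    Reduce coefficients mod 3: 2·t ≡ 0 (mod 3).
    The inverse of 2 mod 3 is 2 (since 2·2 = 4 = 1·3 + 1), so t ≡ 2·0 = 0 ≡ 0 (mod 3).
    Then x = 321 + 1001·0 = 321, valid modulo lcm(1001, 3) = 3003: x ≡ 321 (mod 3003).
Verify against each original: 321 mod 13 = 9, 321 mod 11 = 2, 321 mod 7 = 6, 321 mod 3 = 0.

x ≡ 321 (mod 3003).


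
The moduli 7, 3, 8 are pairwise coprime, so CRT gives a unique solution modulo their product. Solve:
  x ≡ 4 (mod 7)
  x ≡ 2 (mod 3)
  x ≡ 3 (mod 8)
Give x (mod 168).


Moduli 7, 3, 8 are pairwise coprime; by CRT there is a unique solution modulo M = 7 · 3 · 8 = 168.
Solve pairwise, accumulating the modulus:
  Start with x ≡ 4 (mod 7).
  Combine with x ≡ 2 (mod 3): since gcd(7, 3) = 1, we get a unique residue mod 21.
    Write x = 4 + 7·t and substitute into x ≡ 2 (mod 3): 7·t ≡ 2 − 4 = -2 (mod 3).
    Reduce coefficients mod 3: 1·t ≡ 1 (mod 3).
    So t ≡ 1 (mod 3).
    Then x = 4 + 7·1 = 11, valid modulo lcm(7, 3) = 21: x ≡ 11 (mod 21).
  Combine with x ≡ 3 (mod 8): since gcd(21, 8) = 1, we get a unique residue mod 168.
    Write x = 11 + 21·t and substitute into x ≡ 3 (mod 8): 21·t ≡ 3 − 11 = -8 (mod 8).
    Reduce coefficients mod 8: 5·t ≡ 0 (mod 8).
    The inverse of 5 mod 8 is 5 (since 5·5 = 25 = 3·8 + 1), so t ≡ 5·0 = 0 ≡ 0 (mod 8).
    Then x = 11 + 21·0 = 11, valid modulo lcm(21, 8) = 168: x ≡ 11 (mod 168).
Verify: 11 mod 7 = 4 ✓, 11 mod 3 = 2 ✓, 11 mod 8 = 3 ✓.

x ≡ 11 (mod 168).


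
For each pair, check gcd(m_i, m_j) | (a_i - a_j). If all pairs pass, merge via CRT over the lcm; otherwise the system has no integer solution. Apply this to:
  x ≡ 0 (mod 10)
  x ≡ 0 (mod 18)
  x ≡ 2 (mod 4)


Moduli 10, 18, 4 are not pairwise coprime, so CRT works modulo lcm(m_i) when all pairwise compatibility conditions hold.
Pairwise compatibility: gcd(m_i, m_j) must divide a_i - a_j for every pair.
Merge one congruence at a time:
  Start: x ≡ 0 (mod 10).
  Combine with x ≡ 0 (mod 18): gcd(10, 18) = 2; 0 - 0 = 0, which IS divisible by 2, so compatible.
    Write x = 0 + 10·t and substitute into x ≡ 0 (mod 18): 10·t ≡ 0 − 0 = 0 (mod 18).
    Divide the congruence (and modulus) by g = 2: 5·t ≡ 0 (mod 9).
    The inverse of 5 mod 9 is 2 (since 5·2 = 10 = 1·9 + 1), so t ≡ 2·0 = 0 ≡ 0 (mod 9).
    Then x = 0 + 10·0 = 0, valid modulo lcm(10, 18) = 90: x ≡ 0 (mod 90).
  Combine with x ≡ 2 (mod 4): gcd(90, 4) = 2; 2 - 0 = 2, which IS divisible by 2, so compatible.
    Write x = 0 + 90·t and substitute into x ≡ 2 (mod 4): 90·t ≡ 2 − 0 = 2 (mod 4).
    Divide the congruence (and modulus) by g = 2: 45·t ≡ 1 (mod 2).
    Reduce coefficients mod 2: 1·t ≡ 1 (mod 2).
    So t ≡ 1 (mod 2).
    Then x = 0 + 90·1 = 90, valid modulo lcm(90, 4) = 180: x ≡ 90 (mod 180).
Verify: 90 mod 10 = 0, 90 mod 18 = 0, 90 mod 4 = 2.

x ≡ 90 (mod 180).


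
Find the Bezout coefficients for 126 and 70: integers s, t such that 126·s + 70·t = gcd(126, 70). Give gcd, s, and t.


Euclidean algorithm on (126, 70) — divide until remainder is 0:
  126 = 1 · 70 + 56
  70 = 1 · 56 + 14
  56 = 4 · 14 + 0
gcd(126, 70) = 14.
Track Bezout coefficients alongside the remainders: start with r₀ = 126 = a·1 + b·0 (s = 1, t = 0) and r₁ = 70 = a·0 + b·1 (s = 0, t = 1); each new remainder r_{k+1} = r_{k-1} − q_k·r_k inherits s_{k+1} = s_{k-1} − q_k·s_k, t_{k+1} = t_{k-1} − q_k·t_k, so r_k = a·s_k + b·t_k at every step:
  q = 1: r = 56, s = 1 − 1·0 = 1, t = 0 − 1·1 = -1  (check: 126·1 + 70·(-1) = 56)
  q = 1: r = 14, s = 0 − 1·1 = -1, t = 1 − 1·(-1) = 2  (check: 126·(-1) + 70·2 = 14)
The row with r = 14 (the gcd) gives the Bezout coefficients s = -1, t = 2.
Result: 126 · (-1) + 70 · (2) = 14.

gcd(126, 70) = 14; s = -1, t = 2 (check: 126·(-1) + 70·2 = 14).


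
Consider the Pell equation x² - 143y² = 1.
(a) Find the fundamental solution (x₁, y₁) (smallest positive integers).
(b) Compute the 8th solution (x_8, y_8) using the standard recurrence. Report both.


Step 1: Find the fundamental solution (x₁, y₁) of x² - 143y² = 1.
  Expand √143 as a continued fraction. a₀ = ⌊√143⌋ = 11; iterate m_{k+1} = d_k·a_k − m_k, d_{k+1} = (143 − m_{k+1}²)/d_k, a_{k+1} = ⌊(a₀ + m_{k+1})/d_{k+1}⌋ (starting m₀ = 0, d₀ = 1), with convergents p_k = a_k·p_{k-1} + p_{k-2}, q_k = a_k·q_{k-1} + q_{k-2} (p₋₁ = 1, q₋₁ = 0):
  k = 0: a₀ = 11; p₀/q₀ = 11/1; p₀² − 143·q₀² = 121 − 143 = -22.
  k = 1: m = 11, d = 22, a = ⌊(11 + 11)/22⌋ = 1; p/q = (1·11 + 1)/(1·1 + 0) = 12/1; p² − 143·q² = 144 − 143 = 1.
  The first convergent with p² − 143·q² = 1 gives the fundamental solution (x₁, y₁) = (12, 1).
Step 2: Apply the recurrence (x_{n+1}, y_{n+1}) = (x₁x_n + 143y₁y_n, x₁y_n + y₁x_n) repeatedly.
  From (x_1, y_1) = (12, 1): x_2 = 12·12 + 143·1·1 = 287; y_2 = 12·1 + 1·12 = 24.
  From (x_2, y_2) = (287, 24): x_3 = 12·287 + 143·1·24 = 6876; y_3 = 12·24 + 1·287 = 575.
  From (x_3, y_3) = (6876, 575): x_4 = 12·6876 + 143·1·575 = 164737; y_4 = 12·575 + 1·6876 = 13776.
  From (x_4, y_4) = (164737, 13776): x_5 = 12·164737 + 143·1·13776 = 3946812; y_5 = 12·13776 + 1·164737 = 330049.
  From (x_5, y_5) = (3946812, 330049): x_6 = 12·3946812 + 143·1·330049 = 94558751; y_6 = 12·330049 + 1·3946812 = 7907400.
  From (x_6, y_6) = (94558751, 7907400): x_7 = 12·94558751 + 143·1·7907400 = 2265463212; y_7 = 12·7907400 + 1·94558751 = 189447551.
  From (x_7, y_7) = (2265463212, 189447551): x_8 = 12·2265463212 + 143·1·189447551 = 54276558337; y_8 = 12·189447551 + 1·2265463212 = 4538833824.
Step 3: Verify x_8² - 143·y_8² = 2945944784909764205569 - 2945944784909764205568 = 1 (should be 1). ✓

(x_1, y_1) = (12, 1); (x_8, y_8) = (54276558337, 4538833824).


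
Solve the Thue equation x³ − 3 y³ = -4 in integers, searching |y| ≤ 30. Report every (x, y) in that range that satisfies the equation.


The equation is x³ - 3y³ = -4. For fixed y, x³ = 3·y³ − 4, so a solution requires the RHS to be a perfect cube.
Strategy: iterate y from -30 to 30, compute RHS = 3·y³ − 4, and check whether it is a (positive or negative) perfect cube.
Check small values of y:
  y = 0: RHS = -4 is not a perfect cube.
  y = 1: RHS = -1 = (-1)³ ⇒ x = -1 works.
  y = -1: RHS = -7 is not a perfect cube.
  y = 2: RHS = 20 is not a perfect cube.
  y = -2: RHS = -28 is not a perfect cube.
  y = 3: RHS = 77 is not a perfect cube.
  y = -3: RHS = -85 is not a perfect cube.
Continuing the search up to |y| = 30 finds no further solutions beyond those listed.
Collected solutions: (-1, 1).

Solutions (with |y| ≤ 30): (-1, 1).


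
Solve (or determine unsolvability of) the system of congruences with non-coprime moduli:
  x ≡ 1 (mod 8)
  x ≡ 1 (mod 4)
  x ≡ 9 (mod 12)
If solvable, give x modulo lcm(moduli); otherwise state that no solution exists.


Moduli 8, 4, 12 are not pairwise coprime, so CRT works modulo lcm(m_i) when all pairwise compatibility conditions hold.
Pairwise compatibility: gcd(m_i, m_j) must divide a_i - a_j for every pair.
Merge one congruence at a time:
  Start: x ≡ 1 (mod 8).
  Combine with x ≡ 1 (mod 4): gcd(8, 4) = 4; 1 - 1 = 0, which IS divisible by 4, so compatible.
    Write x = 1 + 8·t and substitute into x ≡ 1 (mod 4): 8·t ≡ 1 − 1 = 0 (mod 4).
    Divide the congruence (and modulus) by g = 4: 2·t ≡ 0 (mod 1).
    Modulo 1 every t works; take t = 0.
    Then x = 1 + 8·0 = 1, valid modulo lcm(8, 4) = 8: x ≡ 1 (mod 8).
  Combine with x ≡ 9 (mod 12): gcd(8, 12) = 4; 9 - 1 = 8, which IS divisible by 4, so compatible.
    Write x = 1 + 8·t and substitute into x ≡ 9 (mod 12): 8·t ≡ 9 − 1 = 8 (mod 12).
    Divide the congruence (and modulus) by g = 4: 2·t ≡ 2 (mod 3).
    The inverse of 2 mod 3 is 2 (since 2·2 = 4 = 1·3 + 1), so t ≡ 2·2 = 4 ≡ 1 (mod 3).
    Then x = 1 + 8·1 = 9, valid modulo lcm(8, 12) = 24: x ≡ 9 (mod 24).
Verify: 9 mod 8 = 1, 9 mod 4 = 1, 9 mod 12 = 9.

x ≡ 9 (mod 24).


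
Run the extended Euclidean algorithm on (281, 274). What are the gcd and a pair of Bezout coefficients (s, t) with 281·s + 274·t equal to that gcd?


Euclidean algorithm on (281, 274) — divide until remainder is 0:
  281 = 1 · 274 + 7
  274 = 39 · 7 + 1
  7 = 7 · 1 + 0
gcd(281, 274) = 1.
Track Bezout coefficients alongside the remainders: start with r₀ = 281 = a·1 + b·0 (s = 1, t = 0) and r₁ = 274 = a·0 + b·1 (s = 0, t = 1); each new remainder r_{k+1} = r_{k-1} − q_k·r_k inherits s_{k+1} = s_{k-1} − q_k·s_k, t_{k+1} = t_{k-1} − q_k·t_k, so r_k = a·s_k + b·t_k at every step:
  q = 1: r = 7, s = 1 − 1·0 = 1, t = 0 − 1·1 = -1  (check: 281·1 + 274·(-1) = 7)
  q = 39: r = 1, s = 0 − 39·1 = -39, t = 1 − 39·(-1) = 40  (check: 281·(-39) + 274·40 = 1)
The row with r = 1 (the gcd) gives the Bezout coefficients s = -39, t = 40.
Result: 281 · (-39) + 274 · (40) = 1.

gcd(281, 274) = 1; s = -39, t = 40 (check: 281·(-39) + 274·40 = 1).


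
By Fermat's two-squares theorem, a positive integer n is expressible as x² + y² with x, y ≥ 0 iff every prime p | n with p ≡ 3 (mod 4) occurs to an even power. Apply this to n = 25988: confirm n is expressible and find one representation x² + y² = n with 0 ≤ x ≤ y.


Step 1: Factor n = 25988 = 2^2 · 73 · 89.
Step 2: Check the mod-4 condition on each prime factor: 2 = 2 (special); 73 ≡ 1 (mod 4), exponent 1; 89 ≡ 1 (mod 4), exponent 1.
All primes ≡ 3 (mod 4) appear to even exponent (or don't appear), so by the two-squares theorem n IS expressible as a sum of two squares.
Step 3: Build a representation. Group n = k² · m with k = 2 and m = 73 · 89 = 6497 (a product of primes ≡ 1 (mod 4)); a representation of m scales to one of n via (k·x)² + (k·y)² = k²(x² + y²). Each prime p ≡ 1 (mod 4) is itself a sum of two squares; find a² by testing p − a² for a perfect square:
  73: 73 − 1² = 72, 73 − 2² = 69, 73 − 3² = 64 = 8² ⇒ 73 = 3² + 8².
  89: 89 − 1² = 88, 89 − 2² = 85, 89 − 3² = 80, 89 − 4² = 73, 89 − 5² = 64 = 8² ⇒ 89 = 5² + 8².
  Combine using the Brahmagupta–Fibonacci identity (a² + b²)(c² + d²) = (ac − bd)² + (ad + bc)² = (ac + bd)² + (ad − bc)²:
  73 · 89 = 6497: from (3² + 8²)(5² + 8²), take (3·5 − 8·8, 3·8 + 8·5) = (15 − 64, 24 + 40) = (-49, 64); dropping signs (only squares matter) gives (49, 64); check 49² + 64² = 2401 + 4096 = 6497 ✓.
  Scale by k = 2: (2·49, 2·64) = (98, 128).
Step 4: Order so x ≤ y and verify: 98² + 128² = 9604 + 16384 = 25988 = n. ✓

n = 25988 = 98² + 128² (one valid representation with x ≤ y).


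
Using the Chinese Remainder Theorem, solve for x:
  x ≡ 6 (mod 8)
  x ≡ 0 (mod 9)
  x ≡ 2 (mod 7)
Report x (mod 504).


Moduli 8, 9, 7 are pairwise coprime; by CRT there is a unique solution modulo M = 8 · 9 · 7 = 504.
Solve pairwise, accumulating the modulus:
  Start with x ≡ 6 (mod 8).
  Combine with x ≡ 0 (mod 9): since gcd(8, 9) = 1, we get a unique residue mod 72.
    Write x = 6 + 8·t and substitute into x ≡ 0 (mod 9): 8·t ≡ 0 − 6 = -6 (mod 9).
    Reduce coefficients mod 9: 8·t ≡ 3 (mod 9).
    The inverse of 8 mod 9 is 8 (since 8·8 = 64 = 7·9 + 1), so t ≡ 8·3 = 24 ≡ 6 (mod 9).
    Then x = 6 + 8·6 = 54, valid modulo lcm(8, 9) = 72: x ≡ 54 (mod 72).
  Combine with x ≡ 2 (mod 7): since gcd(72, 7) = 1, we get a unique residue mod 504.
    Write x = 54 + 72·t and substitute into x ≡ 2 (mod 7): 72·t ≡ 2 − 54 = -52 (mod 7).
    Reduce coefficients mod 7: 2·t ≡ 4 (mod 7).
    The inverse of 2 mod 7 is 4 (since 2·4 = 8 = 1·7 + 1), so t ≡ 4·4 = 16 ≡ 2 (mod 7).
    Then x = 54 + 72·2 = 198, valid modulo lcm(72, 7) = 504: x ≡ 198 (mod 504).
Verify: 198 mod 8 = 6 ✓, 198 mod 9 = 0 ✓, 198 mod 7 = 2 ✓.

x ≡ 198 (mod 504).


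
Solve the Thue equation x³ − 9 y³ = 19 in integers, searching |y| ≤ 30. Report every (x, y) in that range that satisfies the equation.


The equation is x³ - 9y³ = 19. For fixed y, x³ = 9·y³ + 19, so a solution requires the RHS to be a perfect cube.
Strategy: iterate y from -30 to 30, compute RHS = 9·y³ + 19, and check whether it is a (positive or negative) perfect cube.
Check small values of y:
  y = 0: RHS = 19 is not a perfect cube.
  y = 1: RHS = 28 is not a perfect cube.
  y = -1: RHS = 10 is not a perfect cube.
  y = 2: RHS = 91 is not a perfect cube.
  y = -2: RHS = -53 is not a perfect cube.
  y = 3: RHS = 262 is not a perfect cube.
  y = -3: RHS = -224 is not a perfect cube.
Continuing the search up to |y| = 30 finds no solutions either.
No (x, y) in the scanned range satisfies the equation.

No integer solutions with |y| ≤ 30.


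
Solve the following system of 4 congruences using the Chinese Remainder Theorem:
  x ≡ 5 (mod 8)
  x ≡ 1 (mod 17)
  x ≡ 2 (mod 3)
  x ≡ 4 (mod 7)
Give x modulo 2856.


Product of moduli M = 8 · 17 · 3 · 7 = 2856.
Merge one congruence at a time:
  Start: x ≡ 5 (mod 8).
  Combine with x ≡ 1 (mod 17); new modulus lcm = 136.
    Write x = 5 + 8·t and substitute into x ≡ 1 (mod 17): 8·t ≡ 1 − 5 = -4 (mod 17).
    Reduce coefficients mod 17: 8·t ≡ 13 (mod 17).
    The inverse of 8 mod 17 is 15 (since 8·15 = 120 = 7·17 + 1), so t ≡ 15·13 = 195 ≡ 8 (mod 17).
    Then x = 5 + 8·8 = 69, valid modulo lcm(8, 17) = 136: x ≡ 69 (mod 136).
  Combine with x ≡ 2 (mod 3); new modulus lcm = 408.
    Write x = 69 + 136·t and substitute into x ≡ 2 (mod 3): 136·t ≡ 2 − 69 = -67 (mod 3).
    Reduce coefficients mod 3: 1·t ≡ 2 (mod 3).
    So t ≡ 2 (mod 3).
    Then x = 69 + 136·2 = 341, valid modulo lcm(136, 3) = 408: x ≡ 341 (mod 408).
  Combine with x ≡ 4 (mod 7); new modulus lcm = 2856.
    Write x = 341 + 408·t and substitute into x ≡ 4 (mod 7): 408·t ≡ 4 − 341 = -337 (mod 7).
    Reduce coefficients mod 7: 2·t ≡ 6 (mod 7).
    The inverse of 2 mod 7 is 4 (since 2·4 = 8 = 1·7 + 1), so t ≡ 4·6 = 24 ≡ 3 (mod 7).
    Then x = 341 + 408·3 = 1565, valid modulo lcm(408, 7) = 2856: x ≡ 1565 (mod 2856).
Verify against each original: 1565 mod 8 = 5, 1565 mod 17 = 1, 1565 mod 3 = 2, 1565 mod 7 = 4.

x ≡ 1565 (mod 2856).


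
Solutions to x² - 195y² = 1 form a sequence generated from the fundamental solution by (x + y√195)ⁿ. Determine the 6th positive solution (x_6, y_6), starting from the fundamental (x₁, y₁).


Step 1: Find the fundamental solution (x₁, y₁) of x² - 195y² = 1.
  Expand √195 as a continued fraction. a₀ = ⌊√195⌋ = 13; iterate m_{k+1} = d_k·a_k − m_k, d_{k+1} = (195 − m_{k+1}²)/d_k, a_{k+1} = ⌊(a₀ + m_{k+1})/d_{k+1}⌋ (starting m₀ = 0, d₀ = 1), with convergents p_k = a_k·p_{k-1} + p_{k-2}, q_k = a_k·q_{k-1} + q_{k-2} (p₋₁ = 1, q₋₁ = 0):
  k = 0: a₀ = 13; p₀/q₀ = 13/1; p₀² − 195·q₀² = 169 − 195 = -26.
  k = 1: m = 13, d = 26, a = ⌊(13 + 13)/26⌋ = 1; p/q = (1·13 + 1)/(1·1 + 0) = 14/1; p² − 195·q² = 196 − 195 = 1.
  The first convergent with p² − 195·q² = 1 gives the fundamental solution (x₁, y₁) = (14, 1).
Step 2: Apply the recurrence (x_{n+1}, y_{n+1}) = (x₁x_n + 195y₁y_n, x₁y_n + y₁x_n) repeatedly.
  From (x_1, y_1) = (14, 1): x_2 = 14·14 + 195·1·1 = 391; y_2 = 14·1 + 1·14 = 28.
  From (x_2, y_2) = (391, 28): x_3 = 14·391 + 195·1·28 = 10934; y_3 = 14·28 + 1·391 = 783.
  From (x_3, y_3) = (10934, 783): x_4 = 14·10934 + 195·1·783 = 305761; y_4 = 14·783 + 1·10934 = 21896.
  From (x_4, y_4) = (305761, 21896): x_5 = 14·305761 + 195·1·21896 = 8550374; y_5 = 14·21896 + 1·305761 = 612305.
  From (x_5, y_5) = (8550374, 612305): x_6 = 14·8550374 + 195·1·612305 = 239104711; y_6 = 14·612305 + 1·8550374 = 17122644.
Step 3: Verify x_6² - 195·y_6² = 57171062822393521 - 57171062822393520 = 1 (should be 1). ✓

(x_1, y_1) = (14, 1); (x_6, y_6) = (239104711, 17122644).


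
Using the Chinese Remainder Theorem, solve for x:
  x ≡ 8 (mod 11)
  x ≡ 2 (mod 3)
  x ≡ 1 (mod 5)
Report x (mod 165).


Moduli 11, 3, 5 are pairwise coprime; by CRT there is a unique solution modulo M = 11 · 3 · 5 = 165.
Solve pairwise, accumulating the modulus:
  Start with x ≡ 8 (mod 11).
  Combine with x ≡ 2 (mod 3): since gcd(11, 3) = 1, we get a unique residue mod 33.
    Write x = 8 + 11·t and substitute into x ≡ 2 (mod 3): 11·t ≡ 2 − 8 = -6 (mod 3).
    Reduce coefficients mod 3: 2·t ≡ 0 (mod 3).
    The inverse of 2 mod 3 is 2 (since 2·2 = 4 = 1·3 + 1), so t ≡ 2·0 = 0 ≡ 0 (mod 3).
    Then x = 8 + 11·0 = 8, valid modulo lcm(11, 3) = 33: x ≡ 8 (mod 33).
  Combine with x ≡ 1 (mod 5): since gcd(33, 5) = 1, we get a unique residue mod 165.
    Write x = 8 + 33·t and substitute into x ≡ 1 (mod 5): 33·t ≡ 1 − 8 = -7 (mod 5).
    Reduce coefficients mod 5: 3·t ≡ 3 (mod 5).
    The inverse of 3 mod 5 is 2 (since 3·2 = 6 = 1·5 + 1), so t ≡ 2·3 = 6 ≡ 1 (mod 5).
    Then x = 8 + 33·1 = 41, valid modulo lcm(33, 5) = 165: x ≡ 41 (mod 165).
Verify: 41 mod 11 = 8 ✓, 41 mod 3 = 2 ✓, 41 mod 5 = 1 ✓.

x ≡ 41 (mod 165).


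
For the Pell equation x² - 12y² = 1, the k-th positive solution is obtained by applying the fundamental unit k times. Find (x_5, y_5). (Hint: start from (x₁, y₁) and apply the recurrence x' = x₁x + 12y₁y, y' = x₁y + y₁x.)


Step 1: Find the fundamental solution (x₁, y₁) of x² - 12y² = 1.
  Expand √12 as a continued fraction. a₀ = ⌊√12⌋ = 3; iterate m_{k+1} = d_k·a_k − m_k, d_{k+1} = (12 − m_{k+1}²)/d_k, a_{k+1} = ⌊(a₀ + m_{k+1})/d_{k+1}⌋ (starting m₀ = 0, d₀ = 1), with convergents p_k = a_k·p_{k-1} + p_{k-2}, q_k = a_k·q_{k-1} + q_{k-2} (p₋₁ = 1, q₋₁ = 0):
  k = 0: a₀ = 3; p₀/q₀ = 3/1; p₀² − 12·q₀² = 9 − 12 = -3.
  k = 1: m = 3, d = 3, a = ⌊(3 + 3)/3⌋ = 2; p/q = (2·3 + 1)/(2·1 + 0) = 7/2; p² − 12·q² = 49 − 48 = 1.
  The first convergent with p² − 12·q² = 1 gives the fundamental solution (x₁, y₁) = (7, 2).
Step 2: Apply the recurrence (x_{n+1}, y_{n+1}) = (x₁x_n + 12y₁y_n, x₁y_n + y₁x_n) repeatedly.
  From (x_1, y_1) = (7, 2): x_2 = 7·7 + 12·2·2 = 97; y_2 = 7·2 + 2·7 = 28.
  From (x_2, y_2) = (97, 28): x_3 = 7·97 + 12·2·28 = 1351; y_3 = 7·28 + 2·97 = 390.
  From (x_3, y_3) = (1351, 390): x_4 = 7·1351 + 12·2·390 = 18817; y_4 = 7·390 + 2·1351 = 5432.
  From (x_4, y_4) = (18817, 5432): x_5 = 7·18817 + 12·2·5432 = 262087; y_5 = 7·5432 + 2·18817 = 75658.
Step 3: Verify x_5² - 12·y_5² = 68689595569 - 68689595568 = 1 (should be 1). ✓

(x_1, y_1) = (7, 2); (x_5, y_5) = (262087, 75658).


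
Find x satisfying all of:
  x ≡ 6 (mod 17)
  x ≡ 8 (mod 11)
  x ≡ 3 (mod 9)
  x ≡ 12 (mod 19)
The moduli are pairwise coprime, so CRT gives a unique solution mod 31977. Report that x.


Product of moduli M = 17 · 11 · 9 · 19 = 31977.
Merge one congruence at a time:
  Start: x ≡ 6 (mod 17).
  Combine with x ≡ 8 (mod 11); new modulus lcm = 187.
    Write x = 6 + 17·t and substitute into x ≡ 8 (mod 11): 17·t ≡ 8 − 6 = 2 (mod 11).
    Reduce coefficients mod 11: 6·t ≡ 2 (mod 11).
    The inverse of 6 mod 11 is 2 (since 6·2 = 12 = 1·11 + 1), so t ≡ 2·2 = 4 ≡ 4 (mod 11).
    Then x = 6 + 17·4 = 74, valid modulo lcm(17, 11) = 187: x ≡ 74 (mod 187).
  Combine with x ≡ 3 (mod 9); new modulus lcm = 1683.
    Write x = 74 + 187·t and substitute into x ≡ 3 (mod 9): 187·t ≡ 3 − 74 = -71 (mod 9).
    Reduce coefficients mod 9: 7·t ≡ 1 (mod 9).
    The inverse of 7 mod 9 is 4 (since 7·4 = 28 = 3·9 + 1), so t ≡ 4·1 = 4 ≡ 4 (mod 9).
    Then x = 74 + 187·4 = 822, valid modulo lcm(187, 9) = 1683: x ≡ 822 (mod 1683).
  Combine with x ≡ 12 (mod 19); new modulus lcm = 31977.
    Write x = 822 + 1683·t and substitute into x ≡ 12 (mod 19): 1683·t ≡ 12 − 822 = -810 (mod 19).
    Reduce coefficients mod 19: 11·t ≡ 7 (mod 19).
    The inverse of 11 mod 19 is 7 (since 11·7 = 77 = 4·19 + 1), so t ≡ 7·7 = 49 ≡ 11 (mod 19).
    Then x = 822 + 1683·11 = 19335, valid modulo lcm(1683, 19) = 31977: x ≡ 19335 (mod 31977).
Verify against each original: 19335 mod 17 = 6, 19335 mod 11 = 8, 19335 mod 9 = 3, 19335 mod 19 = 12.

x ≡ 19335 (mod 31977).


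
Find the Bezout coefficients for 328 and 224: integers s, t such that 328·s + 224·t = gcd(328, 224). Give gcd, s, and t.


Euclidean algorithm on (328, 224) — divide until remainder is 0:
  328 = 1 · 224 + 104
  224 = 2 · 104 + 16
  104 = 6 · 16 + 8
  16 = 2 · 8 + 0
gcd(328, 224) = 8.
Track Bezout coefficients alongside the remainders: start with r₀ = 328 = a·1 + b·0 (s = 1, t = 0) and r₁ = 224 = a·0 + b·1 (s = 0, t = 1); each new remainder r_{k+1} = r_{k-1} − q_k·r_k inherits s_{k+1} = s_{k-1} − q_k·s_k, t_{k+1} = t_{k-1} − q_k·t_k, so r_k = a·s_k + b·t_k at every step:
  q = 1: r = 104, s = 1 − 1·0 = 1, t = 0 − 1·1 = -1  (check: 328·1 + 224·(-1) = 104)
  q = 2: r = 16, s = 0 − 2·1 = -2, t = 1 − 2·(-1) = 3  (check: 328·(-2) + 224·3 = 16)
  q = 6: r = 8, s = 1 − 6·(-2) = 13, t = -1 − 6·3 = -19  (check: 328·13 + 224·(-19) = 8)
The row with r = 8 (the gcd) gives the Bezout coefficients s = 13, t = -19.
Result: 328 · (13) + 224 · (-19) = 8.

gcd(328, 224) = 8; s = 13, t = -19 (check: 328·13 + 224·(-19) = 8).


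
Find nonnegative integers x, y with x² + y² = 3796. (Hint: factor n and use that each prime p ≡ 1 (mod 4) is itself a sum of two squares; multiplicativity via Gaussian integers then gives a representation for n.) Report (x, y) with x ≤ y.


Step 1: Factor n = 3796 = 2^2 · 13 · 73.
Step 2: Check the mod-4 condition on each prime factor: 2 = 2 (special); 13 ≡ 1 (mod 4), exponent 1; 73 ≡ 1 (mod 4), exponent 1.
All primes ≡ 3 (mod 4) appear to even exponent (or don't appear), so by the two-squares theorem n IS expressible as a sum of two squares.
Step 3: Build a representation. Group n = k² · m with k = 2 and m = 13 · 73 = 949 (a product of primes ≡ 1 (mod 4)); a representation of m scales to one of n via (k·x)² + (k·y)² = k²(x² + y²). Each prime p ≡ 1 (mod 4) is itself a sum of two squares; find a² by testing p − a² for a perfect square:
  13: 13 − 1² = 12, 13 − 2² = 9 = 3² ⇒ 13 = 2² + 3².
  73: 73 − 1² = 72, 73 − 2² = 69, 73 − 3² = 64 = 8² ⇒ 73 = 3² + 8².
  Combine using the Brahmagupta–Fibonacci identity (a² + b²)(c² + d²) = (ac − bd)² + (ad + bc)² = (ac + bd)² + (ad − bc)²:
  13 · 73 = 949: from (2² + 3²)(3² + 8²), take (2·3 − 3·8, 2·8 + 3·3) = (6 − 24, 16 + 9) = (-18, 25); dropping signs (only squares matter) gives (18, 25); check 18² + 25² = 324 + 625 = 949 ✓.
  Scale by k = 2: (2·18, 2·25) = (36, 50).
Step 4: Order so x ≤ y and verify: 36² + 50² = 1296 + 2500 = 3796 = n. ✓

n = 3796 = 36² + 50² (one valid representation with x ≤ y).


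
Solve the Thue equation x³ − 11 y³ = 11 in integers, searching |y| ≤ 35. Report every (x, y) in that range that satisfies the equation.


The equation is x³ - 11y³ = 11. For fixed y, x³ = 11·y³ + 11, so a solution requires the RHS to be a perfect cube.
Strategy: iterate y from -35 to 35, compute RHS = 11·y³ + 11, and check whether it is a (positive or negative) perfect cube.
Check small values of y:
  y = 0: RHS = 11 is not a perfect cube.
  y = 1: RHS = 22 is not a perfect cube.
  y = -1: RHS = 0 = (0)³ ⇒ x = 0 works.
  y = 2: RHS = 99 is not a perfect cube.
  y = -2: RHS = -77 is not a perfect cube.
  y = 3: RHS = 308 is not a perfect cube.
  y = -3: RHS = -286 is not a perfect cube.
Continuing the search up to |y| = 35 finds no further solutions beyond those listed.
Collected solutions: (0, -1).

Solutions (with |y| ≤ 35): (0, -1).


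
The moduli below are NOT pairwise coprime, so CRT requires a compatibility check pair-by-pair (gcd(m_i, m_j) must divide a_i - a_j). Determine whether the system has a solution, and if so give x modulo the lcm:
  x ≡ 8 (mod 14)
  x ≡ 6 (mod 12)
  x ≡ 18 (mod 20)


Moduli 14, 12, 20 are not pairwise coprime, so CRT works modulo lcm(m_i) when all pairwise compatibility conditions hold.
Pairwise compatibility: gcd(m_i, m_j) must divide a_i - a_j for every pair.
Merge one congruence at a time:
  Start: x ≡ 8 (mod 14).
  Combine with x ≡ 6 (mod 12): gcd(14, 12) = 2; 6 - 8 = -2, which IS divisible by 2, so compatible.
    Write x = 8 + 14·t and substitute into x ≡ 6 (mod 12): 14·t ≡ 6 − 8 = -2 (mod 12).
    Divide the congruence (and modulus) by g = 2: 7·t ≡ -1 (mod 6).
    Reduce coefficients mod 6: 1·t ≡ 5 (mod 6).
    So t ≡ 5 (mod 6).
    Then x = 8 + 14·5 = 78, valid modulo lcm(14, 12) = 84: x ≡ 78 (mod 84).
  Combine with x ≡ 18 (mod 20): gcd(84, 20) = 4; 18 - 78 = -60, which IS divisible by 4, so compatible.
    Write x = 78 + 84·t and substitute into x ≡ 18 (mod 20): 84·t ≡ 18 − 78 = -60 (mod 20).
    Divide the congruence (and modulus) by g = 4: 21·t ≡ -15 (mod 5).
    Reduce coefficients mod 5: 1·t ≡ 0 (mod 5).
    So t ≡ 0 (mod 5).
    Then x = 78 + 84·0 = 78, valid modulo lcm(84, 20) = 420: x ≡ 78 (mod 420).
Verify: 78 mod 14 = 8, 78 mod 12 = 6, 78 mod 20 = 18.

x ≡ 78 (mod 420).


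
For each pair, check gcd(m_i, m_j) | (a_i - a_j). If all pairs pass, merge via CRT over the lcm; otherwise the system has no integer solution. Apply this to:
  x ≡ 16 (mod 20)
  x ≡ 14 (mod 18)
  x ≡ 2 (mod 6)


Moduli 20, 18, 6 are not pairwise coprime, so CRT works modulo lcm(m_i) when all pairwise compatibility conditions hold.
Pairwise compatibility: gcd(m_i, m_j) must divide a_i - a_j for every pair.
Merge one congruence at a time:
  Start: x ≡ 16 (mod 20).
  Combine with x ≡ 14 (mod 18): gcd(20, 18) = 2; 14 - 16 = -2, which IS divisible by 2, so compatible.
    Write x = 16 + 20·t and substitute into x ≡ 14 (mod 18): 20·t ≡ 14 − 16 = -2 (mod 18).
    Divide the congruence (and modulus) by g = 2: 10·t ≡ -1 (mod 9).
    Reduce coefficients mod 9: 1·t ≡ 8 (mod 9).
    So t ≡ 8 (mod 9).
    Then x = 16 + 20·8 = 176, valid modulo lcm(20, 18) = 180: x ≡ 176 (mod 180).
  Combine with x ≡ 2 (mod 6): gcd(180, 6) = 6; 2 - 176 = -174, which IS divisible by 6, so compatible.
    Write x = 176 + 180·t and substitute into x ≡ 2 (mod 6): 180·t ≡ 2 − 176 = -174 (mod 6).
    Divide the congruence (and modulus) by g = 6: 30·t ≡ -29 (mod 1).
    Modulo 1 every t works; take t = 0.
    Then x = 176 + 180·0 = 176, valid modulo lcm(180, 6) = 180: x ≡ 176 (mod 180).
Verify: 176 mod 20 = 16, 176 mod 18 = 14, 176 mod 6 = 2.

x ≡ 176 (mod 180).


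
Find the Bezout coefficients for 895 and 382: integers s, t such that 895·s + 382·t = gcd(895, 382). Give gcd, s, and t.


Euclidean algorithm on (895, 382) — divide until remainder is 0:
  895 = 2 · 382 + 131
  382 = 2 · 131 + 120
  131 = 1 · 120 + 11
  120 = 10 · 11 + 10
  11 = 1 · 10 + 1
  10 = 10 · 1 + 0
gcd(895, 382) = 1.
Track Bezout coefficients alongside the remainders: start with r₀ = 895 = a·1 + b·0 (s = 1, t = 0) and r₁ = 382 = a·0 + b·1 (s = 0, t = 1); each new remainder r_{k+1} = r_{k-1} − q_k·r_k inherits s_{k+1} = s_{k-1} − q_k·s_k, t_{k+1} = t_{k-1} − q_k·t_k, so r_k = a·s_k + b·t_k at every step:
  q = 2: r = 131, s = 1 − 2·0 = 1, t = 0 − 2·1 = -2  (check: 895·1 + 382·(-2) = 131)
  q = 2: r = 120, s = 0 − 2·1 = -2, t = 1 − 2·(-2) = 5  (check: 895·(-2) + 382·5 = 120)
  q = 1: r = 11, s = 1 − 1·(-2) = 3, t = -2 − 1·5 = -7  (check: 895·3 + 382·(-7) = 11)
  q = 10: r = 10, s = -2 − 10·3 = -32, t = 5 − 10·(-7) = 75  (check: 895·(-32) + 382·75 = 10)
  q = 1: r = 1, s = 3 − 1·(-32) = 35, t = -7 − 1·75 = -82  (check: 895·35 + 382·(-82) = 1)
The row with r = 1 (the gcd) gives the Bezout coefficients s = 35, t = -82.
Result: 895 · (35) + 382 · (-82) = 1.

gcd(895, 382) = 1; s = 35, t = -82 (check: 895·35 + 382·(-82) = 1).


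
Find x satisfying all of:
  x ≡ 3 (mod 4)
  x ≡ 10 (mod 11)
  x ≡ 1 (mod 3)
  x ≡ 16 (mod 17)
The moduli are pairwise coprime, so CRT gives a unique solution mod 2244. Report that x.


Product of moduli M = 4 · 11 · 3 · 17 = 2244.
Merge one congruence at a time:
  Start: x ≡ 3 (mod 4).
  Combine with x ≡ 10 (mod 11); new modulus lcm = 44.
    Write x = 3 + 4·t and substitute into x ≡ 10 (mod 11): 4·t ≡ 10 − 3 = 7 (mod 11).
    The inverse of 4 mod 11 is 3 (since 4·3 = 12 = 1·11 + 1), so t ≡ 3·7 = 21 ≡ 10 (mod 11).
    Then x = 3 + 4·10 = 43, valid modulo lcm(4, 11) = 44: x ≡ 43 (mod 44).
  Combine with x ≡ 1 (mod 3); new modulus lcm = 132.
    Write x = 43 + 44·t and substitute into x ≡ 1 (mod 3): 44·t ≡ 1 − 43 = -42 (mod 3).
    Reduce coefficients mod 3: 2·t ≡ 0 (mod 3).
    The inverse of 2 mod 3 is 2 (since 2·2 = 4 = 1·3 + 1), so t ≡ 2·0 = 0 ≡ 0 (mod 3).
    Then x = 43 + 44·0 = 43, valid modulo lcm(44, 3) = 132: x ≡ 43 (mod 132).
  Combine with x ≡ 16 (mod 17); new modulus lcm = 2244.
    Write x = 43 + 132·t and substitute into x ≡ 16 (mod 17): 132·t ≡ 16 − 43 = -27 (mod 17).
    Reduce coefficients mod 17: 13·t ≡ 7 (mod 17).
    The inverse of 13 mod 17 is 4 (since 13·4 = 52 = 3·17 + 1), so t ≡ 4·7 = 28 ≡ 11 (mod 17).
    Then x = 43 + 132·11 = 1495, valid modulo lcm(132, 17) = 2244: x ≡ 1495 (mod 2244).
Verify against each original: 1495 mod 4 = 3, 1495 mod 11 = 10, 1495 mod 3 = 1, 1495 mod 17 = 16.

x ≡ 1495 (mod 2244).


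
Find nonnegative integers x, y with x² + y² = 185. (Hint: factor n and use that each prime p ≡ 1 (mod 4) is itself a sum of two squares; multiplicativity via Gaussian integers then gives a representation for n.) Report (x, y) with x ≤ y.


Step 1: Factor n = 185 = 5 · 37.
Step 2: Check the mod-4 condition on each prime factor: 5 ≡ 1 (mod 4), exponent 1; 37 ≡ 1 (mod 4), exponent 1.
All primes ≡ 3 (mod 4) appear to even exponent (or don't appear), so by the two-squares theorem n IS expressible as a sum of two squares.
Step 3: Build a representation. Here n = 5 · 37 is a product of primes ≡ 1 (mod 4). Each prime p ≡ 1 (mod 4) is itself a sum of two squares; find a² by testing p − a² for a perfect square:
  5: 5 − 1² = 4 = 2² ⇒ 5 = 1² + 2².
  37: 37 − 1² = 36 = 6² ⇒ 37 = 1² + 6².
  Combine using the Brahmagupta–Fibonacci identity (a² + b²)(c² + d²) = (ac − bd)² + (ad + bc)² = (ac + bd)² + (ad − bc)²:
  5 · 37 = 185: from (1² + 2²)(1² + 6²), take (1·1 − 2·6, 1·6 + 2·1) = (1 − 12, 6 + 2) = (-11, 8); dropping signs (only squares matter) gives (11, 8); check 11² + 8² = 121 + 64 = 185 ✓.
Step 4: Order so x ≤ y and verify: 8² + 11² = 64 + 121 = 185 = n. ✓

n = 185 = 8² + 11² (one valid representation with x ≤ y).


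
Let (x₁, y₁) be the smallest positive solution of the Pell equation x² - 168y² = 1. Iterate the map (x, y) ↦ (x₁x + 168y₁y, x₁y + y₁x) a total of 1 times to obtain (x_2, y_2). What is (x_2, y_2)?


Step 1: Find the fundamental solution (x₁, y₁) of x² - 168y² = 1.
  Expand √168 as a continued fraction. a₀ = ⌊√168⌋ = 12; iterate m_{k+1} = d_k·a_k − m_k, d_{k+1} = (168 − m_{k+1}²)/d_k, a_{k+1} = ⌊(a₀ + m_{k+1})/d_{k+1}⌋ (starting m₀ = 0, d₀ = 1), with convergents p_k = a_k·p_{k-1} + p_{k-2}, q_k = a_k·q_{k-1} + q_{k-2} (p₋₁ = 1, q₋₁ = 0):
  k = 0: a₀ = 12; p₀/q₀ = 12/1; p₀² − 168·q₀² = 144 − 168 = -24.
  k = 1: m = 12, d = 24, a = ⌊(12 + 12)/24⌋ = 1; p/q = (1·12 + 1)/(1·1 + 0) = 13/1; p² − 168·q² = 169 − 168 = 1.
  The first convergent with p² − 168·q² = 1 gives the fundamental solution (x₁, y₁) = (13, 1).
Step 2: Apply the recurrence (x_{n+1}, y_{n+1}) = (x₁x_n + 168y₁y_n, x₁y_n + y₁x_n) repeatedly.
  From (x_1, y_1) = (13, 1): x_2 = 13·13 + 168·1·1 = 337; y_2 = 13·1 + 1·13 = 26.
Step 3: Verify x_2² - 168·y_2² = 113569 - 113568 = 1 (should be 1). ✓

(x_1, y_1) = (13, 1); (x_2, y_2) = (337, 26).


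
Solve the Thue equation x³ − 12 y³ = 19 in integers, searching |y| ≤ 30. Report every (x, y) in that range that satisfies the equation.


The equation is x³ - 12y³ = 19. For fixed y, x³ = 12·y³ + 19, so a solution requires the RHS to be a perfect cube.
Strategy: iterate y from -30 to 30, compute RHS = 12·y³ + 19, and check whether it is a (positive or negative) perfect cube.
Check small values of y:
  y = 0: RHS = 19 is not a perfect cube.
  y = 1: RHS = 31 is not a perfect cube.
  y = -1: RHS = 7 is not a perfect cube.
  y = 2: RHS = 115 is not a perfect cube.
  y = -2: RHS = -77 is not a perfect cube.
  y = 3: RHS = 343 = (7)³ ⇒ x = 7 works.
  y = -3: RHS = -305 is not a perfect cube.
Continuing the search up to |y| = 30 finds no further solutions beyond those listed.
Collected solutions: (7, 3).

Solutions (with |y| ≤ 30): (7, 3).


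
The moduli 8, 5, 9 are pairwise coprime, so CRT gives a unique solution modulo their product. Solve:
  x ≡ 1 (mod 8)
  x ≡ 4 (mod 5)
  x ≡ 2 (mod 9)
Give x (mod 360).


Moduli 8, 5, 9 are pairwise coprime; by CRT there is a unique solution modulo M = 8 · 5 · 9 = 360.
Solve pairwise, accumulating the modulus:
  Start with x ≡ 1 (mod 8).
  Combine with x ≡ 4 (mod 5): since gcd(8, 5) = 1, we get a unique residue mod 40.
    Write x = 1 + 8·t and substitute into x ≡ 4 (mod 5): 8·t ≡ 4 − 1 = 3 (mod 5).
    Reduce coefficients mod 5: 3·t ≡ 3 (mod 5).
    The inverse of 3 mod 5 is 2 (since 3·2 = 6 = 1·5 + 1), so t ≡ 2·3 = 6 ≡ 1 (mod 5).
    Then x = 1 + 8·1 = 9, valid modulo lcm(8, 5) = 40: x ≡ 9 (mod 40).
  Combine with x ≡ 2 (mod 9): since gcd(40, 9) = 1, we get a unique residue mod 360.
    Write x = 9 + 40·t and substitute into x ≡ 2 (mod 9): 40·t ≡ 2 − 9 = -7 (mod 9).
    Reduce coefficients mod 9: 4·t ≡ 2 (mod 9).
    The inverse of 4 mod 9 is 7 (since 4·7 = 28 = 3·9 + 1), so t ≡ 7·2 = 14 ≡ 5 (mod 9).
    Then x = 9 + 40·5 = 209, valid modulo lcm(40, 9) = 360: x ≡ 209 (mod 360).
Verify: 209 mod 8 = 1 ✓, 209 mod 5 = 4 ✓, 209 mod 9 = 2 ✓.

x ≡ 209 (mod 360).


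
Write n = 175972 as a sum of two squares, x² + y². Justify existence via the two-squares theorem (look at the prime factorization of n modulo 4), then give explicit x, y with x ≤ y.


Step 1: Factor n = 175972 = 2^2 · 29 · 37 · 41.
Step 2: Check the mod-4 condition on each prime factor: 2 = 2 (special); 29 ≡ 1 (mod 4), exponent 1; 37 ≡ 1 (mod 4), exponent 1; 41 ≡ 1 (mod 4), exponent 1.
All primes ≡ 3 (mod 4) appear to even exponent (or don't appear), so by the two-squares theorem n IS expressible as a sum of two squares.
Step 3: Build a representation. Group n = k² · m with k = 2 and m = 29 · 37 · 41 = 43993 (a product of primes ≡ 1 (mod 4)); a representation of m scales to one of n via (k·x)² + (k·y)² = k²(x² + y²). Each prime p ≡ 1 (mod 4) is itself a sum of two squares; find a² by testing p − a² for a perfect square:
  29: 29 − 1² = 28, 29 − 2² = 25 = 5² ⇒ 29 = 2² + 5².
  37: 37 − 1² = 36 = 6² ⇒ 37 = 1² + 6².
  41: 41 − 1² = 40, 41 − 2² = 37, 41 − 3² = 32, 41 − 4² = 25 = 5² ⇒ 41 = 4² + 5².
  Combine using the Brahmagupta–Fibonacci identity (a² + b²)(c² + d²) = (ac − bd)² + (ad + bc)² = (ac + bd)² + (ad − bc)²:
  29 · 37 = 1073: from (2² + 5²)(1² + 6²), take (2·1 − 5·6, 2·6 + 5·1) = (2 − 30, 12 + 5) = (-28, 17); dropping signs (only squares matter) gives (28, 17); check 28² + 17² = 784 + 289 = 1073 ✓.
  1073 · 41 = 43993: from (28² + 17²)(4² + 5²), take (28·4 − 17·5, 28·5 + 17·4) = (112 − 85, 140 + 68) = (27, 208); check 27² + 208² = 729 + 43264 = 43993 ✓.
  Scale by k = 2: (2·27, 2·208) = (54, 416).
Step 4: Order so x ≤ y and verify: 54² + 416² = 2916 + 173056 = 175972 = n. ✓

n = 175972 = 54² + 416² (one valid representation with x ≤ y).
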